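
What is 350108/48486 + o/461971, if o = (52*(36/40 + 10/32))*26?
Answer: 809096129839/111995629530 ≈ 7.2244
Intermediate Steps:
o = 16393/10 (o = (52*(36*(1/40) + 10*(1/32)))*26 = (52*(9/10 + 5/16))*26 = (52*(97/80))*26 = (1261/20)*26 = 16393/10 ≈ 1639.3)
350108/48486 + o/461971 = 350108/48486 + (16393/10)/461971 = 350108*(1/48486) + (16393/10)*(1/461971) = 175054/24243 + 16393/4619710 = 809096129839/111995629530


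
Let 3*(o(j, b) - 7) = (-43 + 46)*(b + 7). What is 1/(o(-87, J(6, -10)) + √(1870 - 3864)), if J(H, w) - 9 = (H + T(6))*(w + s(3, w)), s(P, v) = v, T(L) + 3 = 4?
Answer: -117/15683 - I*√1994/15683 ≈ -0.0074603 - 0.0028473*I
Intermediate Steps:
T(L) = 1 (T(L) = -3 + 4 = 1)
J(H, w) = 9 + 2*w*(1 + H) (J(H, w) = 9 + (H + 1)*(w + w) = 9 + (1 + H)*(2*w) = 9 + 2*w*(1 + H))
o(j, b) = 14 + b (o(j, b) = 7 + ((-43 + 46)*(b + 7))/3 = 7 + (3*(7 + b))/3 = 7 + (21 + 3*b)/3 = 7 + (7 + b) = 14 + b)
1/(o(-87, J(6, -10)) + √(1870 - 3864)) = 1/((14 + (9 + 2*(-10) + 2*6*(-10))) + √(1870 - 3864)) = 1/((14 + (9 - 20 - 120)) + √(-1994)) = 1/((14 - 131) + I*√1994) = 1/(-117 + I*√1994)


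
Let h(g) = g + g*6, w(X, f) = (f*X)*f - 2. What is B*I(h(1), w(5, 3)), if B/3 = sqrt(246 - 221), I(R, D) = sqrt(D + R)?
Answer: 75*sqrt(2) ≈ 106.07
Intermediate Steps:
w(X, f) = -2 + X*f**2 (w(X, f) = (X*f)*f - 2 = X*f**2 - 2 = -2 + X*f**2)
h(g) = 7*g (h(g) = g + 6*g = 7*g)
B = 15 (B = 3*sqrt(246 - 221) = 3*sqrt(25) = 3*5 = 15)
B*I(h(1), w(5, 3)) = 15*sqrt((-2 + 5*3**2) + 7*1) = 15*sqrt((-2 + 5*9) + 7) = 15*sqrt((-2 + 45) + 7) = 15*sqrt(43 + 7) = 15*sqrt(50) = 15*(5*sqrt(2)) = 75*sqrt(2)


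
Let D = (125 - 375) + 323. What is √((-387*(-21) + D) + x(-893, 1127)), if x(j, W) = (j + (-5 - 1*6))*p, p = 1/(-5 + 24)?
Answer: 4*√183939/19 ≈ 90.291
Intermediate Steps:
p = 1/19 ≈ 0.052632
D = 73 (D = -250 + 323 = 73)
x(j, W) = -11/19 + j/19 (x(j, W) = (j + (-5 - 1*6))*(1/19) = (j + (-5 - 6))*(1/19) = (j - 11)*(1/19) = (-11 + j)*(1/19) = -11/19 + j/19)
√((-387*(-21) + D) + x(-893, 1127)) = √((-387*(-21) + 73) + (-11/19 + (1/19)*(-893))) = √((8127 + 73) + (-11/19 - 47)) = √(8200 - 904/19) = √(154896/19) = 4*√183939/19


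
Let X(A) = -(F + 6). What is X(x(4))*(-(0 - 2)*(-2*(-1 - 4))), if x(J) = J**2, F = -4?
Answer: -40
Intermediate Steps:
X(A) = -2 (X(A) = -(-4 + 6) = -1*2 = -2)
X(x(4))*(-(0 - 2)*(-2*(-1 - 4))) = -(-2)*(0 - 2)*(-2*(-1 - 4)) = -(-2)*(-(-4)*(-5)) = -(-2)*(-2*10) = -(-2)*(-20) = -2*20 = -40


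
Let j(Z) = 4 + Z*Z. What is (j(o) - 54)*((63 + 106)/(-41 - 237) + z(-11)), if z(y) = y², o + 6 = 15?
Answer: 1037539/278 ≈ 3732.2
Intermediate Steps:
o = 9 (o = -6 + 15 = 9)
j(Z) = 4 + Z²
(j(o) - 54)*((63 + 106)/(-41 - 237) + z(-11)) = ((4 + 9²) - 54)*((63 + 106)/(-41 - 237) + (-11)²) = ((4 + 81) - 54)*(169/(-278) + 121) = (85 - 54)*(169*(-1/278) + 121) = 31*(-169/278 + 121) = 31*(33469/278) = 1037539/278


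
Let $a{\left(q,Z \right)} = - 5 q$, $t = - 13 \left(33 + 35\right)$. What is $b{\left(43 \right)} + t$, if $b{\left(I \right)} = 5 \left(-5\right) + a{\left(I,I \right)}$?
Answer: $-1124$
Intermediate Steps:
$t = -884$ ($t = \left(-13\right) 68 = -884$)
$b{\left(I \right)} = -25 - 5 I$ ($b{\left(I \right)} = 5 \left(-5\right) - 5 I = -25 - 5 I$)
$b{\left(43 \right)} + t = \left(-25 - 215\right) - 884 = -240 - 884 = -1124$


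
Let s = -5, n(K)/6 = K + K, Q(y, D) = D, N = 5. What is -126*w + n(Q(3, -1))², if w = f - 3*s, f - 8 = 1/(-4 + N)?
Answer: -2880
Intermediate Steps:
n(K) = 12*K (n(K) = 6*(K + K) = 6*(2*K) = 12*K)
f = 9 (f = 8 + 1/(-4 + 5) = 8 + 1/1 = 8 + 1 = 9)
w = 24 (w = 9 - 3*(-5) = 9 + 15 = 24)
-126*w + n(Q(3, -1))² = -126*24 + (12*(-1))² = -3024 + (-12)² = -3024 + 144 = -2880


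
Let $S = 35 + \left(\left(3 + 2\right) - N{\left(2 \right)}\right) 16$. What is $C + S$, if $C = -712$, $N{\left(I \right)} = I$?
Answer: $-629$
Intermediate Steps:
$S = 83$ ($S = 35 + \left(\left(3 + 2\right) - 2\right) 16 = 35 + \left(5 - 2\right) 16 = 35 + 3 \cdot 16 = 35 + 48 = 83$)
$C + S = -712 + 83 = -629$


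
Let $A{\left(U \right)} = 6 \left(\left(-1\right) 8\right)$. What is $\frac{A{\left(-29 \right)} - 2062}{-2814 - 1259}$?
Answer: $\frac{2110}{4073} \approx 0.51805$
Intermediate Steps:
$A{\left(U \right)} = -48$ ($A{\left(U \right)} = 6 \left(-8\right) = -48$)
$\frac{A{\left(-29 \right)} - 2062}{-2814 - 1259} = \frac{-48 - 2062}{-2814 - 1259} = - \frac{2110}{-4073} = \left(-2110\right) \left(- \frac{1}{4073}\right) = \frac{2110}{4073}$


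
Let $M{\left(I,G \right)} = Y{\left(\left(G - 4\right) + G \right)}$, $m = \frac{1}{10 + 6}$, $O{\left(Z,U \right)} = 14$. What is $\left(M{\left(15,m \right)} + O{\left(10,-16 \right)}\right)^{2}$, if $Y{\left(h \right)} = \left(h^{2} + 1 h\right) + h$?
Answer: $\frac{1852321}{4096} \approx 452.23$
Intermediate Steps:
$m = \frac{1}{16} \approx 0.0625$
$Y{\left(h \right)} = h^{2} + 2 h$ ($Y{\left(h \right)} = \left(h^{2} + h\right) + h = \left(h + h^{2}\right) + h = h^{2} + 2 h$)
$M{\left(I,G \right)} = \left(-4 + 2 G\right) \left(-2 + 2 G\right)$ ($M{\left(I,G \right)} = \left(\left(G - 4\right) + G\right) \left(2 + \left(\left(G - 4\right) + G\right)\right) = \left(\left(-4 + G\right) + G\right) \left(2 + \left(\left(-4 + G\right) + G\right)\right) = \left(-4 + 2 G\right) \left(2 + \left(-4 + 2 G\right)\right) = \left(-4 + 2 G\right) \left(-2 + 2 G\right)$)
$\left(M{\left(15,m \right)} + O{\left(10,-16 \right)}\right)^{2} = \left(4 \left(-1 + \frac{1}{16}\right) \left(-2 + \frac{1}{16}\right) + 14\right)^{2} = \left(4 \left(- \frac{15}{16}\right) \left(- \frac{31}{16}\right) + 14\right)^{2} = \left(\frac{465}{64} + 14\right)^{2} = \left(\frac{1361}{64}\right)^{2} = \frac{1852321}{4096}$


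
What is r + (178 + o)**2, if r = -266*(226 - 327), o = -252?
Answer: 32342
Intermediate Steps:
r = 26866 (r = -266*(-101) = 26866)
r + (178 + o)**2 = 26866 + (178 - 252)**2 = 26866 + (-74)**2 = 26866 + 5476 = 32342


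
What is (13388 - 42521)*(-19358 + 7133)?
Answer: 356150925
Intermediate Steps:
(13388 - 42521)*(-19358 + 7133) = -29133*(-12225) = 356150925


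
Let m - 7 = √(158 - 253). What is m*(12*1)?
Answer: 84 + 12*I*√95 ≈ 84.0 + 116.96*I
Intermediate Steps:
m = 7 + I*√95 (m = 7 + √(158 - 253) = 7 + √(-95) = 7 + I*√95 ≈ 7.0 + 9.7468*I)
m*(12*1) = (7 + I*√95)*(12*1) = (7 + I*√95)*12 = 84 + 12*I*√95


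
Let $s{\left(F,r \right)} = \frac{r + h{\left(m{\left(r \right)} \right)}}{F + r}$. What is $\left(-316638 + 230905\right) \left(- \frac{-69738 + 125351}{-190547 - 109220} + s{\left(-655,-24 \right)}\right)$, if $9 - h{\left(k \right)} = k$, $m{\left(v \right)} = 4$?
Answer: $- \frac{3725681834400}{203541793} \approx -18304.0$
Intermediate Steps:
$h{\left(k \right)} = 9 - k$
$s{\left(F,r \right)} = \frac{5 + r}{F + r}$ ($s{\left(F,r \right)} = \frac{r + \left(9 - 4\right)}{F + r} = \frac{r + 5}{F + r} = \frac{5 + r}{F + r}$)
$\left(-316638 + 230905\right) \left(- \frac{-69738 + 125351}{-190547 - 109220} + s{\left(-655,-24 \right)}\right) = \left(-316638 + 230905\right) \left(- \frac{-69738 + 125351}{-190547 - 109220} + \frac{5 - 24}{-655 - 24}\right) = - 85733 \left(- \frac{55613}{-299767} + \frac{1}{-679} \left(-19\right)\right) = - 85733 \left(- \frac{55613 \left(-1\right)}{299767} - - \frac{19}{679}\right) = - 85733 \left(\left(-1\right) \left(- \frac{55613}{299767}\right) + \frac{19}{679}\right) = - 85733 \left(\frac{55613}{299767} + \frac{19}{679}\right) = \left(-85733\right) \frac{43456800}{203541793} = - \frac{3725681834400}{203541793}$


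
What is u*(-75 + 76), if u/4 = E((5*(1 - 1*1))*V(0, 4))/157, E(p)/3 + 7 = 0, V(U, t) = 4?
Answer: -84/157 ≈ -0.53503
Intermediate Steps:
E(p) = -21 (E(p) = -21 + 3*0 = -21 + 0 = -21)
u = -84/157 (u = 4*(-21/157) = -84/157 ≈ -0.53503)
u*(-75 + 76) = -84*(-75 + 76)/157 = -84/157*1 = -84/157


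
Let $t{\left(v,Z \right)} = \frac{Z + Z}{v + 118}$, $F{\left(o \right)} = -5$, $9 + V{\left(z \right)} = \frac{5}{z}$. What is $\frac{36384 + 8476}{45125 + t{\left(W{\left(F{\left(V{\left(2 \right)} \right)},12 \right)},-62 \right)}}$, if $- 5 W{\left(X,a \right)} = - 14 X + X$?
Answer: $\frac{4710300}{4738001} \approx 0.99415$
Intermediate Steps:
$V{\left(z \right)} = -9 + \frac{5}{z}$
$W{\left(X,a \right)} = \frac{13 X}{5}$ ($W{\left(X,a \right)} = - \frac{- 14 X + X}{5} = - \frac{\left(-13\right) X}{5} = \frac{13 X}{5}$)
$t{\left(v,Z \right)} = \frac{2 Z}{118 + v}$
$\frac{36384 + 8476}{45125 + t{\left(W{\left(F{\left(V{\left(2 \right)} \right)},12 \right)},-62 \right)}} = \frac{36384 + 8476}{45125 + 2 \left(-62\right) \frac{1}{118 + \frac{13}{5} \left(-5\right)}} = \frac{44860}{45125 + 2 \left(-62\right) \frac{1}{118 - 13}} = \frac{44860}{45125 + 2 \left(-62\right) \frac{1}{105}} = \frac{44860}{45125 - \frac{124}{105}} = \frac{44860}{\frac{4738001}{105}} = 44860 \cdot \frac{105}{4738001} = \frac{4710300}{4738001}$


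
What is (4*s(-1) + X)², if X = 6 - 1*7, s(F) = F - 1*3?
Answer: 289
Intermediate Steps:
s(F) = -3 + F (s(F) = F - 3 = -3 + F)
X = -1 (X = 6 - 7 = -1)
(4*s(-1) + X)² = (4*(-3 - 1) - 1)² = (4*(-4) - 1)² = (-16 - 1)² = (-17)² = 289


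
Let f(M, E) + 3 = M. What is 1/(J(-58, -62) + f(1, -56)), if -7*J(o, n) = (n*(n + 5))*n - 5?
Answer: 7/219099 ≈ 3.1949e-5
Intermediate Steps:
f(M, E) = -3 + M
J(o, n) = 5/7 - n**2*(5 + n)/7 (J(o, n) = -((n*(n + 5))*n - 5)/7 = -((n*(5 + n))*n - 5)/7 = -(n**2*(5 + n) - 5)/7 = -(-5 + n**2*(5 + n))/7 = 5/7 - n**2*(5 + n)/7)
1/(J(-58, -62) + f(1, -56)) = 1/((5/7 - 5/7*(-62)**2 - 1/7*(-62)**3) + (-3 + 1)) = 1/((5/7 - 5/7*3844 - 1/7*(-238328)) - 2) = 1/((5/7 - 19220/7 + 238328/7) - 2) = 1/(219113/7 - 2) = 1/(219099/7) = 7/219099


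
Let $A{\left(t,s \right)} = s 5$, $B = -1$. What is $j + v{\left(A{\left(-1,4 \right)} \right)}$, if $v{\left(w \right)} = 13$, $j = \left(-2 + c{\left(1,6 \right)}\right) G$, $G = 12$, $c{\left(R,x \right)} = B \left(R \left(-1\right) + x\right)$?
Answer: $-71$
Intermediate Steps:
$A{\left(t,s \right)} = 5 s$
$c{\left(R,x \right)} = R - x$ ($c{\left(R,x \right)} = - (R \left(-1\right) + x) = - (- R + x) = - (x - R) = R - x$)
$j = -84$ ($j = \left(-2 + \left(1 - 6\right)\right) 12 = \left(-2 - 5\right) 12 = \left(-7\right) 12 = -84$)
$j + v{\left(A{\left(-1,4 \right)} \right)} = -84 + 13 = -71$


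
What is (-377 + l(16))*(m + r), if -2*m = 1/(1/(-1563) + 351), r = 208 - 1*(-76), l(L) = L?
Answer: -112491229133/1097224 ≈ -1.0252e+5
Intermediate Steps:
r = 284 (r = 208 + 76 = 284)
m = -1563/1097224 (m = -1/(2*(1/(-1563) + 351)) = -1/(2*(-1/1563 + 351)) = -1/(2*548612/1563) = -½*1563/548612 = -1563/1097224 ≈ -0.0014245)
(-377 + l(16))*(m + r) = (-377 + 16)*(-1563/1097224 + 284) = -361*311610053/1097224 = -112491229133/1097224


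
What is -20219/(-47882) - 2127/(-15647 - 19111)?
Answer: 67051418/138690213 ≈ 0.48346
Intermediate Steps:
-20219/(-47882) - 2127/(-15647 - 19111) = -20219*(-1/47882) - 2127/(-34758) = 20219/47882 - 2127*(-1/34758) = 20219/47882 + 709/11586 = 67051418/138690213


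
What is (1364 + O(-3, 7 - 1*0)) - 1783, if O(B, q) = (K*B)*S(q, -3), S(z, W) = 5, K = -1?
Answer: -404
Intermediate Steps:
O(B, q) = -5*B (O(B, q) = -B*5 = -5*B)
(1364 + O(-3, 7 - 1*0)) - 1783 = (1364 - 5*(-3)) - 1783 = (1364 + 15) - 1783 = 1379 - 1783 = -404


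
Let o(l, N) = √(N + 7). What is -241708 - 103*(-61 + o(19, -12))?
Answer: -235425 - 103*I*√5 ≈ -2.3543e+5 - 230.31*I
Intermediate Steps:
o(l, N) = √(7 + N)
-241708 - 103*(-61 + o(19, -12)) = -241708 - 103*(-61 + √(7 - 12)) = -241708 - 103*(-61 + √(-5)) = -241708 - 103*(-61 + I*√5) = -241708 - (-6283 + 103*I*√5) = -241708 + (6283 - 103*I*√5) = -235425 - 103*I*√5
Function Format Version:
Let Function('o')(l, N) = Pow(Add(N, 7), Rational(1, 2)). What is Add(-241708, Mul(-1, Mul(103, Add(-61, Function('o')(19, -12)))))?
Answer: Add(-235425, Mul(-103, I, Pow(5, Rational(1, 2)))) ≈ Add(-2.3543e+5, Mul(-230.31, I))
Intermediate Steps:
Function('o')(l, N) = Pow(Add(7, N), Rational(1, 2))
Add(-241708, Mul(-1, Mul(103, Add(-61, Function('o')(19, -12))))) = Add(-241708, Mul(-1, Mul(103, Add(-61, Pow(Add(7, -12), Rational(1, 2)))))) = Add(-241708, Mul(-1, Mul(103, Add(-61, Pow(-5, Rational(1, 2)))))) = Add(-241708, Mul(-1, Mul(103, Add(-61, Mul(I, Pow(5, Rational(1, 2))))))) = Add(-241708, Mul(-1, Add(-6283, Mul(103, I, Pow(5, Rational(1, 2)))))) = Add(-241708, Add(6283, Mul(-103, I, Pow(5, Rational(1, 2))))) = Add(-235425, Mul(-103, I, Pow(5, Rational(1, 2))))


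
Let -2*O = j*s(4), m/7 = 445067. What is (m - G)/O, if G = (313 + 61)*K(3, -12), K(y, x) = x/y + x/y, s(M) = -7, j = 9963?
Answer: 2078974/23247 ≈ 89.430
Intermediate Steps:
m = 3115469 (m = 7*445067 = 3115469)
K(y, x) = 2*x/y
G = -2992 (G = (313 + 61)*(2*(-12)/3) = 374*(2*(-12)*(⅓)) = 374*(-8) = -2992)
O = 69741/2 (O = -9963*(-7)/2 = -½*(-69741) = 69741/2 ≈ 34871.)
(m - G)/O = (3115469 - 1*(-2992))/(69741/2) = (3115469 + 2992)*(2/69741) = 3118461*(2/69741) = 2078974/23247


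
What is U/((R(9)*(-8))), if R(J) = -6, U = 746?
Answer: 373/24 ≈ 15.542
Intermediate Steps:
U/((R(9)*(-8))) = 746/((-6*(-8))) = 746/48 = 746*(1/48) = 373/24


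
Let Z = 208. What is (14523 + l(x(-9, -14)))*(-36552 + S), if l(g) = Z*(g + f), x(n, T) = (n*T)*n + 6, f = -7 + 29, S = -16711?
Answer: 11479508075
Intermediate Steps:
f = 22
x(n, T) = 6 + T*n² (x(n, T) = (T*n)*n + 6 = T*n² + 6 = 6 + T*n²)
l(g) = 4576 + 208*g (l(g) = 208*(g + 22) = 208*(22 + g) = 4576 + 208*g)
(14523 + l(x(-9, -14)))*(-36552 + S) = (14523 + (4576 + 208*(6 - 14*(-9)²)))*(-36552 - 16711) = (14523 + (4576 + 208*(6 - 14*81)))*(-53263) = (14523 + (4576 + 208*(6 - 1134)))*(-53263) = (14523 + (4576 + 208*(-1128)))*(-53263) = (14523 + (4576 - 234624))*(-53263) = (14523 - 230048)*(-53263) = -215525*(-53263) = 11479508075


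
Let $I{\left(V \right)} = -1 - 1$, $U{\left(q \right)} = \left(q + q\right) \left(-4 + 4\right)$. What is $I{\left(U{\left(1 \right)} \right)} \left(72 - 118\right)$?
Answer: $92$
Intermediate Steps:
$U{\left(q \right)} = 0$ ($U{\left(q \right)} = 2 q 0 = 0$)
$I{\left(V \right)} = -2$
$I{\left(U{\left(1 \right)} \right)} \left(72 - 118\right) = - 2 \left(72 - 118\right) = \left(-2\right) \left(-46\right) = 92$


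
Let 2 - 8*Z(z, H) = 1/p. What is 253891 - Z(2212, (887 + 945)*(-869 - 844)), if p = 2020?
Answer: 4102874521/16160 ≈ 2.5389e+5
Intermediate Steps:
Z(z, H) = 4039/16160 (Z(z, H) = ¼ - ⅛/2020 = ¼ - ⅛*1/2020 = ¼ - 1/16160 = 4039/16160)
253891 - Z(2212, (887 + 945)*(-869 - 844)) = 253891 - 1*4039/16160 = 253891 - 4039/16160 = 4102874521/16160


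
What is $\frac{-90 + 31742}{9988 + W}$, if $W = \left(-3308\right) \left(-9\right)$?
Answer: $\frac{7913}{9940} \approx 0.79608$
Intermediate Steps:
$W = 29772$
$\frac{-90 + 31742}{9988 + W} = \frac{-90 + 31742}{9988 + 29772} = \frac{31652}{39760} = 31652 \cdot \frac{1}{39760} = \frac{7913}{9940}$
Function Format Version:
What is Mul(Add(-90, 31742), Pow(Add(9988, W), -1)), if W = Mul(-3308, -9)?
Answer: Rational(7913, 9940) ≈ 0.79608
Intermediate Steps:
W = 29772
Mul(Add(-90, 31742), Pow(Add(9988, W), -1)) = Mul(Add(-90, 31742), Pow(Add(9988, 29772), -1)) = Mul(31652, Pow(39760, -1)) = Mul(31652, Rational(1, 39760)) = Rational(7913, 9940)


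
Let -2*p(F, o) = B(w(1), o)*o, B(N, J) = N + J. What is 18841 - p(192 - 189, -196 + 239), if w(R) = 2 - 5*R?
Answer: 19701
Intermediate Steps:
B(N, J) = J + N
p(F, o) = -o*(-3 + o)/2 (p(F, o) = -(o + (2 - 5*1))*o/2 = -(o + (2 - 5))*o/2 = -(o - 3)*o/2 = -(-3 + o)*o/2 = -o*(-3 + o)/2)
18841 - p(192 - 189, -196 + 239) = 18841 - (-196 + 239)*(3 - (-196 + 239))/2 = 18841 - 43*(3 - 1*43)/2 = 18841 - 43*(3 - 43)/2 = 18841 - 43*(-40)/2 = 18841 - 1*(-860) = 18841 + 860 = 19701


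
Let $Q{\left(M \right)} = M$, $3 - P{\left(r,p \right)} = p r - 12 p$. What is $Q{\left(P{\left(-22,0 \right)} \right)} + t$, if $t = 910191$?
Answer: $910194$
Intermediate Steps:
$P{\left(r,p \right)} = 3 + 12 p - p r$ ($P{\left(r,p \right)} = 3 - \left(p r - 12 p\right) = 3 - \left(- 12 p + p r\right) = 3 + 12 p - p r$)
$Q{\left(P{\left(-22,0 \right)} \right)} + t = \left(3 + 12 \cdot 0 - 0 \left(-22\right)\right) + 910191 = \left(3 + 0 + 0\right) + 910191 = 3 + 910191 = 910194$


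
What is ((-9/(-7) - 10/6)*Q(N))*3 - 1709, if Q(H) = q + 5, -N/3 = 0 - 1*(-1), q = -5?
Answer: -1709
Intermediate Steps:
N = -3 (N = -3*(0 - 1*(-1)) = -3*(0 + 1) = -3*1 = -3)
Q(H) = 0 (Q(H) = -5 + 5 = 0)
((-9/(-7) - 10/6)*Q(N))*3 - 1709 = ((-9/(-7) - 10/6)*0)*3 - 1709 = ((-9*(-⅐) - 10*⅙)*0)*3 - 1709 = ((9/7 - 5/3)*0)*3 - 1709 = -8/21*0*3 - 1709 = 0*3 - 1709 = 0 - 1709 = -1709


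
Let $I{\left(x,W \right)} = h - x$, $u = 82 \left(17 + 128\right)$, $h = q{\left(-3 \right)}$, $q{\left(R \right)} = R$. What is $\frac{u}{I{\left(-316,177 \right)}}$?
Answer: $\frac{11890}{313} \approx 37.987$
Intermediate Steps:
$h = -3$
$u = 11890$ ($u = 82 \cdot 145 = 11890$)
$I{\left(x,W \right)} = -3 - x$
$\frac{u}{I{\left(-316,177 \right)}} = \frac{11890}{-3 - -316} = \frac{11890}{-3 + 316} = \frac{11890}{313}$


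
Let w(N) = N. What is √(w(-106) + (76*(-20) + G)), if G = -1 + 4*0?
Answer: I*√1627 ≈ 40.336*I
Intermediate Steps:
G = -1 (G = -1 + 0 = -1)
√(w(-106) + (76*(-20) + G)) = √(-106 + (76*(-20) - 1)) = √(-106 + (-1520 - 1)) = √(-106 - 1521) = √(-1627) = I*√1627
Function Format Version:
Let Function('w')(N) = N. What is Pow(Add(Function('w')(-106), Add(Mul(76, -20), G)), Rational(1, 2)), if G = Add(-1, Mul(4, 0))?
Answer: Mul(I, Pow(1627, Rational(1, 2))) ≈ Mul(40.336, I)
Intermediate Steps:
G = -1 (G = Add(-1, 0) = -1)
Pow(Add(Function('w')(-106), Add(Mul(76, -20), G)), Rational(1, 2)) = Pow(Add(-106, Add(Mul(76, -20), -1)), Rational(1, 2)) = Pow(Add(-106, Add(-1520, -1)), Rational(1, 2)) = Pow(Add(-106, -1521), Rational(1, 2)) = Pow(-1627, Rational(1, 2)) = Mul(I, Pow(1627, Rational(1, 2)))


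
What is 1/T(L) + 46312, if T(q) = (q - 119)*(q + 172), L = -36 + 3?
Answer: 978479935/21128 ≈ 46312.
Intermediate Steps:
L = -33
T(q) = (-119 + q)*(172 + q)
1/T(L) + 46312 = 1/(-20468 + (-33)² + 53*(-33)) + 46312 = 1/(-20468 + 1089 - 1749) + 46312 = 1/(-21128) + 46312 = -1/21128 + 46312 = 978479935/21128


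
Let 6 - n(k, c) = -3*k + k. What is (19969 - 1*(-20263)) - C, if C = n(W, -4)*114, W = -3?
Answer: 40232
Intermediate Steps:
n(k, c) = 6 + 2*k (n(k, c) = 6 - (-3*k + k) = 6 - (-2)*k = 6 + 2*k)
C = 0 (C = (6 + 2*(-3))*114 = (6 - 6)*114 = 0*114 = 0)
(19969 - 1*(-20263)) - C = (19969 - 1*(-20263)) - 1*0 = (19969 + 20263) + 0 = 40232 + 0 = 40232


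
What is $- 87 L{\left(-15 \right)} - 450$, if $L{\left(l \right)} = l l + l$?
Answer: $-18720$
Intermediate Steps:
$L{\left(l \right)} = l + l^{2}$ ($L{\left(l \right)} = l^{2} + l = l + l^{2}$)
$- 87 L{\left(-15 \right)} - 450 = - 87 \left(- 15 \left(1 - 15\right)\right) - 450 = - 87 \left(\left(-15\right) \left(-14\right)\right) - 450 = \left(-87\right) 210 - 450 = -18270 - 450 = -18720$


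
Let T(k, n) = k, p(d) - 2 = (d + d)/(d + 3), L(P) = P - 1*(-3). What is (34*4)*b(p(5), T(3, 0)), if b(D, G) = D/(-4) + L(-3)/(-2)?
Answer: -221/2 ≈ -110.50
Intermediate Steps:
L(P) = 3 + P (L(P) = P + 3 = 3 + P)
p(d) = 2 + 2*d/(3 + d) (p(d) = 2 + (d + d)/(d + 3) = 2 + (2*d)/(3 + d) = 2 + 2*d/(3 + d))
b(D, G) = -D/4 (b(D, G) = D/(-4) + (3 - 3)/(-2) = D*(-¼) + 0*(-½) = -D/4 + 0 = -D/4)
(34*4)*b(p(5), T(3, 0)) = (34*4)*(-(3 + 2*5)/(2*(3 + 5))) = 136*(-(3 + 10)/(2*8)) = 136*(-13/(2*8)) = 136*(-¼*13/4) = 136*(-13/16) = -221/2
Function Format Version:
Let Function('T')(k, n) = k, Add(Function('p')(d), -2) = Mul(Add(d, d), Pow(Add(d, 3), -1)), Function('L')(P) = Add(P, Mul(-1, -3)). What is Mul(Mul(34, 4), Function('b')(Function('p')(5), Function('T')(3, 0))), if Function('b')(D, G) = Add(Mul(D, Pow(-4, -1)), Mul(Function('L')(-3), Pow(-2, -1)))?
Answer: Rational(-221, 2) ≈ -110.50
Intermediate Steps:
Function('L')(P) = Add(3, P) (Function('L')(P) = Add(P, 3) = Add(3, P))
Function('p')(d) = Add(2, Mul(2, d, Pow(Add(3, d), -1))) (Function('p')(d) = Add(2, Mul(Add(d, d), Pow(Add(d, 3), -1))) = Add(2, Mul(Mul(2, d), Pow(Add(3, d), -1))) = Add(2, Mul(2, d, Pow(Add(3, d), -1))))
Function('b')(D, G) = Mul(Rational(-1, 4), D) (Function('b')(D, G) = Add(Mul(D, Pow(-4, -1)), Mul(Add(3, -3), Pow(-2, -1))) = Add(Mul(D, Rational(-1, 4)), Mul(0, Rational(-1, 2))) = Add(Mul(Rational(-1, 4), D), 0) = Mul(Rational(-1, 4), D))
Mul(Mul(34, 4), Function('b')(Function('p')(5), Function('T')(3, 0))) = Mul(Mul(34, 4), Mul(Rational(-1, 4), Mul(2, Pow(Add(3, 5), -1), Add(3, Mul(2, 5))))) = Mul(136, Mul(Rational(-1, 4), Mul(2, Pow(8, -1), Add(3, 10)))) = Mul(136, Mul(Rational(-1, 4), Mul(2, Rational(1, 8), 13))) = Mul(136, Mul(Rational(-1, 4), Rational(13, 4))) = Mul(136, Rational(-13, 16)) = Rational(-221, 2)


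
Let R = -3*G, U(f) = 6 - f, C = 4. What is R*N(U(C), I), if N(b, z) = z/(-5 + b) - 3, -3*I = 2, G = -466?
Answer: -11650/3 ≈ -3883.3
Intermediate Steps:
I = -⅔ (I = -⅓*2 = -⅔ ≈ -0.66667)
R = 1398 (R = -3*(-466) = 1398)
N(b, z) = -3 + z/(-5 + b) (N(b, z) = z/(-5 + b) - 3 = -3 + z/(-5 + b))
R*N(U(C), I) = 1398*((15 - ⅔ - 3*(6 - 1*4))/(-5 + (6 - 1*4))) = 1398*((15 - ⅔ - 3*(6 - 4))/(-5 + (6 - 4))) = 1398*((15 - ⅔ - 3*2)/(-5 + 2)) = 1398*((15 - ⅔ - 6)/(-3)) = 1398*(-⅓*25/3) = 1398*(-25/9) = -11650/3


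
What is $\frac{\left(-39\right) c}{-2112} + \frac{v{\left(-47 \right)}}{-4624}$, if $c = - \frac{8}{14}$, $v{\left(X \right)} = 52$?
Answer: $- \frac{7761}{356048} \approx -0.021798$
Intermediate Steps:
$c = - \frac{4}{7}$ ($c = \left(-8\right) \frac{1}{14} = - \frac{4}{7} \approx -0.57143$)
$\frac{\left(-39\right) c}{-2112} + \frac{v{\left(-47 \right)}}{-4624} = \frac{\left(-39\right) \left(- \frac{4}{7}\right)}{-2112} + \frac{52}{-4624} = \frac{156}{7} \left(- \frac{1}{2112}\right) + 52 \left(- \frac{1}{4624}\right) = - \frac{13}{1232} - \frac{13}{1156} = - \frac{7761}{356048}$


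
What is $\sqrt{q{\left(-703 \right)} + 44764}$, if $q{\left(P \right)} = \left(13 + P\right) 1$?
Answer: $\sqrt{44074} \approx 209.94$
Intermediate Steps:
$q{\left(P \right)} = 13 + P$
$\sqrt{q{\left(-703 \right)} + 44764} = \sqrt{\left(13 - 703\right) + 44764} = \sqrt{-690 + 44764} = \sqrt{44074}$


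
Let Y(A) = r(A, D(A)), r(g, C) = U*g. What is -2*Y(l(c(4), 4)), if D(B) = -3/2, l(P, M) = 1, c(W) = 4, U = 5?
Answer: -10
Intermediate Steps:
D(B) = -3/2 (D(B) = -3*½ = -3/2)
r(g, C) = 5*g
Y(A) = 5*A
-2*Y(l(c(4), 4)) = -10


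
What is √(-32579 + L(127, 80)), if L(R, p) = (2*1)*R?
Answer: 5*I*√1293 ≈ 179.79*I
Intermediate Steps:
L(R, p) = 2*R
√(-32579 + L(127, 80)) = √(-32579 + 2*127) = √(-32579 + 254) = √(-32325) = 5*I*√1293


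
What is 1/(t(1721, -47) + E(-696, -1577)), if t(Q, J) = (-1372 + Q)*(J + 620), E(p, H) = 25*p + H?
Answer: 1/181000 ≈ 5.5249e-6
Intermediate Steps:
E(p, H) = H + 25*p
t(Q, J) = (-1372 + Q)*(620 + J)
1/(t(1721, -47) + E(-696, -1577)) = 1/((-850640 - 1372*(-47) + 620*1721 - 47*1721) + (-1577 + 25*(-696))) = 1/((-850640 + 64484 + 1067020 - 80887) + (-1577 - 17400)) = 1/(199977 - 18977) = 1/181000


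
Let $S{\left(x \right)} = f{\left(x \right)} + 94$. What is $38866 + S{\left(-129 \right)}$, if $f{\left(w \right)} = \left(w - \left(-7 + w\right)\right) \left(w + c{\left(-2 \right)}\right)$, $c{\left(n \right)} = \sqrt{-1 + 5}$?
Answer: $38071$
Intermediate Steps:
$c{\left(n \right)} = 2$ ($c{\left(n \right)} = \sqrt{4} = 2$)
$f{\left(w \right)} = 14 + 7 w$ ($f{\left(w \right)} = \left(w - \left(-7 + w\right)\right) \left(w + 2\right) = 7 \left(2 + w\right) = 14 + 7 w$)
$S{\left(x \right)} = 108 + 7 x$ ($S{\left(x \right)} = \left(14 + 7 x\right) + 94 = 108 + 7 x$)
$38866 + S{\left(-129 \right)} = 38866 + \left(108 + 7 \left(-129\right)\right) = 38866 + \left(108 - 903\right) = 38866 - 795 = 38071$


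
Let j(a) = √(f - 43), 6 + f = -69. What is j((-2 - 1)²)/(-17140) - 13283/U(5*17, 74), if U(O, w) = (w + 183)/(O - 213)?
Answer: 1700224/257 - I*√118/17140 ≈ 6615.7 - 0.00063377*I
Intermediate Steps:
f = -75 (f = -6 - 69 = -75)
j(a) = I*√118 (j(a) = √(-75 - 43) = √(-118) = I*√118)
U(O, w) = (183 + w)/(-213 + O)
j((-2 - 1)²)/(-17140) - 13283/U(5*17, 74) = (I*√118)/(-17140) - 13283*(-213 + 5*17)/(183 + 74) = (I*√118)*(-1/17140) - 13283/(257/(-213 + 85)) = -I*√118/17140 - 13283/(257/(-128)) = -I*√118/17140 - 13283/((-1/128*257)) = -I*√118/17140 - 13283/(-257/128) = -I*√118/17140 - 13283*(-128/257) = -I*√118/17140 + 1700224/257 = 1700224/257 - I*√118/17140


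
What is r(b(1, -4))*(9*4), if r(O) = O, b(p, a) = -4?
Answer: -144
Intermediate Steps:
r(b(1, -4))*(9*4) = -36*4 = -4*36 = -144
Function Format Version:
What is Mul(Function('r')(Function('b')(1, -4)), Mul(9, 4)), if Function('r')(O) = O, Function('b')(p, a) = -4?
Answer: -144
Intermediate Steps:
Mul(Function('r')(Function('b')(1, -4)), Mul(9, 4)) = Mul(-4, Mul(9, 4)) = Mul(-4, 36) = -144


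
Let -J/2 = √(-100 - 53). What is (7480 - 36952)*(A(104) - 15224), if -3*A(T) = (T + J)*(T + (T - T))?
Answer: 554938112 - 6130176*I*√17 ≈ 5.5494e+8 - 2.5275e+7*I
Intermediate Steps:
J = -6*I*√17 (J = -2*√(-100 - 53) = -6*I*√17 ≈ -24.739*I)
A(T) = -T*(T - 6*I*√17)/3 (A(T) = -(T - 6*I*√17)*(T + (T - T))/3 = -(T - 6*I*√17)*(T + 0)/3 = -(T - 6*I*√17)*T/3 = -T*(T - 6*I*√17)/3)
(7480 - 36952)*(A(104) - 15224) = (7480 - 36952)*((⅓)*104*(-1*104 + 6*I*√17) - 15224) = -29472*((⅓)*104*(-104 + 6*I*√17) - 15224) = -29472*((-10816/3 + 208*I*√17) - 15224) = -29472*(-56488/3 + 208*I*√17) = 554938112 - 6130176*I*√17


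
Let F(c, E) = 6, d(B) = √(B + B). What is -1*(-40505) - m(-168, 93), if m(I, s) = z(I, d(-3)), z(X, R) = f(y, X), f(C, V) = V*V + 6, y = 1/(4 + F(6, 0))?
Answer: 12275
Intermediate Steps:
d(B) = √2*√B (d(B) = √(2*B) = √2*√B)
y = ⅒ (y = 1/(4 + 6) = 1/10 = ⅒ ≈ 0.10000)
f(C, V) = 6 + V² (f(C, V) = V² + 6 = 6 + V²)
z(X, R) = 6 + X²
m(I, s) = 6 + I²
-1*(-40505) - m(-168, 93) = -1*(-40505) - (6 + (-168)²) = 40505 - (6 + 28224) = 40505 - 1*28230 = 40505 - 28230 = 12275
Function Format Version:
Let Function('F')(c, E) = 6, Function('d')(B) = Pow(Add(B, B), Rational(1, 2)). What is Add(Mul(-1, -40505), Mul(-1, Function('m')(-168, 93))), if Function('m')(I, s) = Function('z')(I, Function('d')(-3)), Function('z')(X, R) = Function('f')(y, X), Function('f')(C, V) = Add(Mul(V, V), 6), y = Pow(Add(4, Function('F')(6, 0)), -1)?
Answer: 12275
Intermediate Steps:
Function('d')(B) = Mul(Pow(2, Rational(1, 2)), Pow(B, Rational(1, 2))) (Function('d')(B) = Pow(Mul(2, B), Rational(1, 2)) = Mul(Pow(2, Rational(1, 2)), Pow(B, Rational(1, 2))))
y = Rational(1, 10) (y = Pow(Add(4, 6), -1) = Pow(10, -1) = Rational(1, 10) ≈ 0.10000)
Function('f')(C, V) = Add(6, Pow(V, 2)) (Function('f')(C, V) = Add(Pow(V, 2), 6) = Add(6, Pow(V, 2)))
Function('z')(X, R) = Add(6, Pow(X, 2))
Function('m')(I, s) = Add(6, Pow(I, 2))
Add(Mul(-1, -40505), Mul(-1, Function('m')(-168, 93))) = Add(Mul(-1, -40505), Mul(-1, Add(6, Pow(-168, 2)))) = Add(40505, Mul(-1, Add(6, 28224))) = Add(40505, Mul(-1, 28230)) = Add(40505, -28230) = 12275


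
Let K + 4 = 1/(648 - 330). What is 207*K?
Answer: -87699/106 ≈ -827.35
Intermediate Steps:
K = -1271/318 (K = -4 + 1/(648 - 330) = -4 + 1/318 = -1271/318 ≈ -3.9969)
207*K = 207*(-1271/318) = -87699/106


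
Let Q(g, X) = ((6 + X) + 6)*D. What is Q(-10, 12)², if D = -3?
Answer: 5184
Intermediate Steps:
Q(g, X) = -36 - 3*X (Q(g, X) = ((6 + X) + 6)*(-3) = (12 + X)*(-3) = -36 - 3*X)
Q(-10, 12)² = (-36 - 3*12)² = (-36 - 36)² = (-72)² = 5184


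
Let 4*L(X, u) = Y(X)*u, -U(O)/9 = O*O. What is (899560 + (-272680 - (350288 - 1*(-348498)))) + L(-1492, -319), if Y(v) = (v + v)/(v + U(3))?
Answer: -10304192/143 ≈ -72057.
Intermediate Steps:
U(O) = -9*O² (U(O) = -9*O*O = -9*O²)
Y(v) = 2*v/(-81 + v) (Y(v) = (v + v)/(v - 9*3²) = (2*v)/(v - 9*9) = (2*v)/(v - 81) = (2*v)/(-81 + v) = 2*v/(-81 + v))
L(X, u) = X*u/(2*(-81 + X)) (L(X, u) = ((2*X/(-81 + X))*u)/4 = (2*X*u/(-81 + X))/4 = X*u/(2*(-81 + X)))
(899560 + (-272680 - (350288 - 1*(-348498)))) + L(-1492, -319) = (899560 + (-272680 - (350288 - 1*(-348498)))) + (½)*(-1492)*(-319)/(-81 - 1492) = (899560 + (-272680 - (350288 + 348498))) + (½)*(-1492)*(-319)/(-1573) = (899560 + (-272680 - 1*698786)) + (½)*(-1492)*(-319)*(-1/1573) = (899560 + (-272680 - 698786)) - 21634/143 = (899560 - 971466) - 21634/143 = -71906 - 21634/143 = -10304192/143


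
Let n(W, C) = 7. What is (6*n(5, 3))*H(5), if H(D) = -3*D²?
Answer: -3150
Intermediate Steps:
(6*n(5, 3))*H(5) = (6*7)*(-3*5²) = 42*(-3*25) = 42*(-75) = -3150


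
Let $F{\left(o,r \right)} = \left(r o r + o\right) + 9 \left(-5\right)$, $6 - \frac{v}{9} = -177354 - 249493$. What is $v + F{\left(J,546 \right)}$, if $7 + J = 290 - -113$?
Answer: $121895964$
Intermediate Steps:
$v = 3841677$ ($v = 54 - 9 \left(-177354 - 249493\right) = 54 - -3841623 = 54 + 3841623 = 3841677$)
$J = 396$ ($J = -7 + \left(290 - -113\right) = -7 + \left(290 + 113\right) = -7 + 403 = 396$)
$F{\left(o,r \right)} = -45 + o + o r^{2}$ ($F{\left(o,r \right)} = \left(o r r + o\right) - 45 = \left(o r^{2} + o\right) - 45 = \left(o + o r^{2}\right) - 45 = -45 + o + o r^{2}$)
$v + F{\left(J,546 \right)} = 3841677 + \left(-45 + 396 + 396 \cdot 546^{2}\right) = 3841677 + \left(-45 + 396 + 396 \cdot 298116\right) = 3841677 + \left(-45 + 396 + 118053936\right) = 3841677 + 118054287 = 121895964$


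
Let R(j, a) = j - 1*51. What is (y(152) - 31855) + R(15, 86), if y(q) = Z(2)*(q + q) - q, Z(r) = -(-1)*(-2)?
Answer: -32651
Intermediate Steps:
R(j, a) = -51 + j (R(j, a) = j - 51 = -51 + j)
Z(r) = -2 (Z(r) = -1*2 = -2)
y(q) = -5*q (y(q) = -2*(q + q) - q = -4*q - q = -5*q)
(y(152) - 31855) + R(15, 86) = (-5*152 - 31855) + (-51 + 15) = (-760 - 31855) - 36 = -32615 - 36 = -32651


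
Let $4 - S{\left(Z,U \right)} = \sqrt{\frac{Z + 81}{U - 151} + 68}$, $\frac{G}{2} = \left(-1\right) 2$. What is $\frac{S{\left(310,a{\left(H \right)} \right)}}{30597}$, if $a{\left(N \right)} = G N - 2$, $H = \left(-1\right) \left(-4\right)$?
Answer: $\frac{4}{30597} - \frac{\sqrt{11101}}{397761} \approx -0.00013415$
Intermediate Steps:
$G = -4$ ($G = 2 \left(\left(-1\right) 2\right) = 2 \left(-2\right) = -4$)
$H = 4$
$a{\left(N \right)} = -2 - 4 N$ ($a{\left(N \right)} = - 4 N - 2 = -2 - 4 N$)
$S{\left(Z,U \right)} = 4 - \sqrt{68 + \frac{81 + Z}{-151 + U}}$ ($S{\left(Z,U \right)} = 4 - \sqrt{\frac{Z + 81}{U - 151} + 68} = 4 - \sqrt{\frac{81 + Z}{-151 + U} + 68} = 4 - \sqrt{68 + \frac{81 + Z}{-151 + U}}$)
$\frac{S{\left(310,a{\left(H \right)} \right)}}{30597} = \frac{4 - \sqrt{\frac{-10187 + 310 + 68 \left(-2 - 16\right)}{-151 - 18}}}{30597} = \left(4 - \sqrt{\frac{-10187 + 310 + 68 \left(-2 - 16\right)}{-151 - 18}}\right) \frac{1}{30597} = \left(4 - \sqrt{\frac{-10187 + 310 + 68 \left(-18\right)}{-151 - 18}}\right) \frac{1}{30597} = \left(4 - \sqrt{\frac{-10187 + 310 - 1224}{-169}}\right) \frac{1}{30597} = \left(4 - \sqrt{\left(- \frac{1}{169}\right) \left(-11101\right)}\right) \frac{1}{30597} = \left(4 - \sqrt{\frac{11101}{169}}\right) \frac{1}{30597} = \left(4 - \frac{\sqrt{11101}}{13}\right) \frac{1}{30597} = \frac{4}{30597} - \frac{\sqrt{11101}}{397761}$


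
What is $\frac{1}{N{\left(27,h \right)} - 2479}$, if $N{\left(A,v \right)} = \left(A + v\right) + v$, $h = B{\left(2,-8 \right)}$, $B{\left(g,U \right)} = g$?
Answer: $- \frac{1}{2448} \approx -0.0004085$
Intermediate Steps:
$h = 2$
$N{\left(A,v \right)} = A + 2 v$
$\frac{1}{N{\left(27,h \right)} - 2479} = \frac{1}{\left(27 + 2 \cdot 2\right) - 2479} = \frac{1}{\left(27 + 4\right) - 2479} = \frac{1}{31 - 2479} = \frac{1}{-2448} = - \frac{1}{2448}$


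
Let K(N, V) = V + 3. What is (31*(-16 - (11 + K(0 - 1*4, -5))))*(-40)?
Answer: 31000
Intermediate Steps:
K(N, V) = 3 + V
(31*(-16 - (11 + K(0 - 1*4, -5))))*(-40) = (31*(-16 - (11 + (3 - 5))))*(-40) = (31*(-16 - (11 - 2)))*(-40) = (31*(-16 - 1*9))*(-40) = (31*(-16 - 9))*(-40) = (31*(-25))*(-40) = -775*(-40) = 31000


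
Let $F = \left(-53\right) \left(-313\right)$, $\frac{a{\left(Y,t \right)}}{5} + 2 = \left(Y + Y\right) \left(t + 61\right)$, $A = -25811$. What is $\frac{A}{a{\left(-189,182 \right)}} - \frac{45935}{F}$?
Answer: $- \frac{20668848121}{7618995920} \approx -2.7128$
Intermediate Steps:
$a{\left(Y,t \right)} = -10 + 10 Y \left(61 + t\right)$ ($a{\left(Y,t \right)} = -10 + 5 \left(Y + Y\right) \left(t + 61\right) = -10 + 5 \cdot 2 Y \left(61 + t\right) = -10 + 10 Y \left(61 + t\right)$)
$F = 16589$
$\frac{A}{a{\left(-189,182 \right)}} - \frac{45935}{F} = - \frac{25811}{-10 + 610 \left(-189\right) + 10 \left(-189\right) 182} - \frac{45935}{16589} = - \frac{25811}{-10 - 115290 - 343980} - \frac{45935}{16589} = - \frac{25811}{-459280} - \frac{45935}{16589} = \left(-25811\right) \left(- \frac{1}{459280}\right) - \frac{45935}{16589} = \frac{25811}{459280} - \frac{45935}{16589} = - \frac{20668848121}{7618995920}$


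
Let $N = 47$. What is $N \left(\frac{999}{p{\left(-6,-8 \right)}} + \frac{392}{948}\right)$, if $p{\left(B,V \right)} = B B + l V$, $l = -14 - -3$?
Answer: $\frac{11699005}{29388} \approx 398.09$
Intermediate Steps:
$l = -11$ ($l = -14 + 3 = -11$)
$p{\left(B,V \right)} = B^{2} - 11 V$ ($p{\left(B,V \right)} = B B - 11 V = B^{2} - 11 V$)
$N \left(\frac{999}{p{\left(-6,-8 \right)}} + \frac{392}{948}\right) = 47 \left(\frac{999}{\left(-6\right)^{2} - -88} + \frac{392}{948}\right) = 47 \left(\frac{999}{36 + 88} + 392 \cdot \frac{1}{948}\right) = 47 \left(\frac{999}{124} + \frac{98}{237}\right) = 47 \cdot \frac{248915}{29388} = \frac{11699005}{29388}$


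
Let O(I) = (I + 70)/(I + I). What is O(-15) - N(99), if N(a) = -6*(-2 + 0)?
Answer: -83/6 ≈ -13.833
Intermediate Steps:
O(I) = (70 + I)/(2*I) (O(I) = (70 + I)/((2*I)) = (70 + I)*(1/(2*I)) = (70 + I)/(2*I))
N(a) = 12 (N(a) = -6*(-2) = 12)
O(-15) - N(99) = (½)*(70 - 15)/(-15) - 1*12 = (½)*(-1/15)*55 - 12 = -11/6 - 12 = -83/6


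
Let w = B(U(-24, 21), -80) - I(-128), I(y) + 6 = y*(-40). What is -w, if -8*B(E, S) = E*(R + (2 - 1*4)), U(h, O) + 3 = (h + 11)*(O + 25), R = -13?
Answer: 49927/8 ≈ 6240.9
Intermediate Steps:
I(y) = -6 - 40*y (I(y) = -6 + y*(-40) = -6 - 40*y)
U(h, O) = -3 + (11 + h)*(25 + O) (U(h, O) = -3 + (h + 11)*(O + 25) = -3 + (11 + h)*(25 + O))
B(E, S) = 15*E/8 (B(E, S) = -E*(-13 + (2 - 1*4))/8 = -E*(-13 + (2 - 4))/8 = -E*(-13 - 2)/8 = -E*(-15)/8 = -(-15)*E/8 = 15*E/8)
w = -49927/8 (w = 15*(272 + 11*21 + 25*(-24) + 21*(-24))/8 - (-6 - 40*(-128)) = 15*(272 + 231 - 600 - 504)/8 - (-6 + 5120) = (15/8)*(-601) - 1*5114 = -9015/8 - 5114 = -49927/8 ≈ -6240.9)
-w = -1*(-49927/8) = 49927/8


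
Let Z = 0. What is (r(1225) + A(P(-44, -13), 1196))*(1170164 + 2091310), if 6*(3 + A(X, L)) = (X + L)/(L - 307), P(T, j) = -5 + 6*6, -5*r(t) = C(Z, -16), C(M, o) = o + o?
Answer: 52625513727/4445 ≈ 1.1839e+7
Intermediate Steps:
C(M, o) = 2*o
r(t) = 32/5 (r(t) = -2*(-16)/5 = -⅕*(-32) = 32/5)
P(T, j) = 31 (P(T, j) = -5 + 36 = 31)
A(X, L) = -3 + (L + X)/(6*(-307 + L)) (A(X, L) = -3 + ((X + L)/(L - 307))/6 = -3 + ((L + X)/(-307 + L))/6 = -3 + (L + X)/(6*(-307 + L)))
(r(1225) + A(P(-44, -13), 1196))*(1170164 + 2091310) = (32/5 + (5526 + 31 - 17*1196)/(6*(-307 + 1196)))*(1170164 + 2091310) = (32/5 + (⅙)*(5526 + 31 - 20332)/889)*3261474 = (32/5 + (⅙)*(1/889)*(-14775))*3261474 = (32/5 - 4925/1778)*3261474 = (32271/8890)*3261474 = 52625513727/4445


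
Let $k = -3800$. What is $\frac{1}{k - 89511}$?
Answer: $- \frac{1}{93311} \approx -1.0717 \cdot 10^{-5}$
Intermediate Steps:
$\frac{1}{k - 89511} = \frac{1}{-3800 - 89511} = \frac{1}{-93311} = - \frac{1}{93311}$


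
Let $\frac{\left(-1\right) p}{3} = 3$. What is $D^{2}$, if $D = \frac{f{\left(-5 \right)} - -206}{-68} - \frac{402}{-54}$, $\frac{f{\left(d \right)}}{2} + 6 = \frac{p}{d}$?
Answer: $\frac{12054784}{585225} \approx 20.599$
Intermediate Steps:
$p = -9$ ($p = \left(-3\right) 3 = -9$)
$f{\left(d \right)} = -12 - \frac{18}{d}$ ($f{\left(d \right)} = -12 + 2 \left(- \frac{9}{d}\right) = -12 - \frac{18}{d}$)
$D = \frac{3472}{765}$ ($D = \frac{\left(-12 - \frac{18}{-5}\right) - -206}{-68} - \frac{402}{-54} = \left(\left(-12 - - \frac{18}{5}\right) + 206\right) \left(- \frac{1}{68}\right) - - \frac{67}{9} = \left(\left(-12 + \frac{18}{5}\right) + 206\right) \left(- \frac{1}{68}\right) + \frac{67}{9} = \left(- \frac{42}{5} + 206\right) \left(- \frac{1}{68}\right) + \frac{67}{9} = \frac{988}{5} \left(- \frac{1}{68}\right) + \frac{67}{9} = - \frac{247}{85} + \frac{67}{9} = \frac{3472}{765} \approx 4.5386$)
$D^{2} = \left(\frac{3472}{765}\right)^{2} = \frac{12054784}{585225}$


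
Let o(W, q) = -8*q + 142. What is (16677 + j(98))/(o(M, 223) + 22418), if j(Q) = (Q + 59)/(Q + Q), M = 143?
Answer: 3268849/4072096 ≈ 0.80274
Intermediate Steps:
o(W, q) = 142 - 8*q
j(Q) = (59 + Q)/(2*Q) (j(Q) = (59 + Q)/((2*Q)) = (59 + Q)*(1/(2*Q)) = (59 + Q)/(2*Q))
(16677 + j(98))/(o(M, 223) + 22418) = (16677 + (½)*(59 + 98)/98)/((142 - 8*223) + 22418) = (16677 + (½)*(1/98)*157)/((142 - 1784) + 22418) = (16677 + 157/196)/(-1642 + 22418) = (3268849/196)/20776 = (3268849/196)*(1/20776) = 3268849/4072096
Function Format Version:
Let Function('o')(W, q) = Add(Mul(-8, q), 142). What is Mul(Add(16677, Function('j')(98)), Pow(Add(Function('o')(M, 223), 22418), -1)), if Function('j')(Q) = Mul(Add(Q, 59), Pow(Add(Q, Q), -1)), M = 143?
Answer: Rational(3268849, 4072096) ≈ 0.80274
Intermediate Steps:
Function('o')(W, q) = Add(142, Mul(-8, q))
Function('j')(Q) = Mul(Rational(1, 2), Pow(Q, -1), Add(59, Q)) (Function('j')(Q) = Mul(Add(59, Q), Pow(Mul(2, Q), -1)) = Mul(Add(59, Q), Mul(Rational(1, 2), Pow(Q, -1))) = Mul(Rational(1, 2), Pow(Q, -1), Add(59, Q)))
Mul(Add(16677, Function('j')(98)), Pow(Add(Function('o')(M, 223), 22418), -1)) = Mul(Add(16677, Mul(Rational(1, 2), Pow(98, -1), Add(59, 98))), Pow(Add(Add(142, Mul(-8, 223)), 22418), -1)) = Mul(Add(16677, Mul(Rational(1, 2), Rational(1, 98), 157)), Pow(Add(Add(142, -1784), 22418), -1)) = Mul(Add(16677, Rational(157, 196)), Pow(Add(-1642, 22418), -1)) = Mul(Rational(3268849, 196), Pow(20776, -1)) = Mul(Rational(3268849, 196), Rational(1, 20776)) = Rational(3268849, 4072096)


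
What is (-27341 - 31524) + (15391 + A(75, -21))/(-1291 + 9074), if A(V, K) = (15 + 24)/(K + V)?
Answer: -8246356259/140094 ≈ -58863.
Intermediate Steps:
A(V, K) = 39/(K + V)
(-27341 - 31524) + (15391 + A(75, -21))/(-1291 + 9074) = (-27341 - 31524) + (15391 + 39/(-21 + 75))/(-1291 + 9074) = -58865 + (15391 + 39/54)/7783 = -58865 + (15391 + 39*(1/54))*(1/7783) = -58865 + (15391 + 13/18)*(1/7783) = -58865 + (277051/18)*(1/7783) = -58865 + 277051/140094 = -8246356259/140094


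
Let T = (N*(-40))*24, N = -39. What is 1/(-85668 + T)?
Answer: -1/48228 ≈ -2.0735e-5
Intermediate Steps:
T = 37440 (T = -39*(-40)*24 = 1560*24 = 37440)
1/(-85668 + T) = 1/(-85668 + 37440) = 1/(-48228) = -1/48228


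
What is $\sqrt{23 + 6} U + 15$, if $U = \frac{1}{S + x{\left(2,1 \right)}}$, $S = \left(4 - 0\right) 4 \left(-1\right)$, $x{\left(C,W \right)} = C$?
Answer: $15 - \frac{\sqrt{29}}{14} \approx 14.615$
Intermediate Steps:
$S = -16$ ($S = \left(4 + 0\right) 4 \left(-1\right) = 4 \cdot 4 \left(-1\right) = 16 \left(-1\right) = -16$)
$U = - \frac{1}{14}$ ($U = \frac{1}{-16 + 2} = \frac{1}{-14} = - \frac{1}{14} \approx -0.071429$)
$\sqrt{23 + 6} U + 15 = \sqrt{23 + 6} \left(- \frac{1}{14}\right) + 15 = \sqrt{29} \left(- \frac{1}{14}\right) + 15 = - \frac{\sqrt{29}}{14} + 15 = 15 - \frac{\sqrt{29}}{14}$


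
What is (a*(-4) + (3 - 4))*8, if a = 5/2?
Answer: -88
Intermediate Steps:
a = 5/2 (a = 5*(½) = 5/2 ≈ 2.5000)
(a*(-4) + (3 - 4))*8 = ((5/2)*(-4) + (3 - 4))*8 = (-10 - 1)*8 = -11*8 = -88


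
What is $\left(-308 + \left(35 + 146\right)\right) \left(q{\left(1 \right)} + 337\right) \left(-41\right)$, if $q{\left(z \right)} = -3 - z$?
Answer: $1733931$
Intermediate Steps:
$\left(-308 + \left(35 + 146\right)\right) \left(q{\left(1 \right)} + 337\right) \left(-41\right) = \left(-308 + \left(35 + 146\right)\right) \left(\left(-3 - 1\right) + 337\right) \left(-41\right) = \left(-308 + 181\right) \left(\left(-3 - 1\right) + 337\right) \left(-41\right) = - 127 \left(-4 + 337\right) \left(-41\right) = \left(-127\right) 333 \left(-41\right) = \left(-42291\right) \left(-41\right) = 1733931$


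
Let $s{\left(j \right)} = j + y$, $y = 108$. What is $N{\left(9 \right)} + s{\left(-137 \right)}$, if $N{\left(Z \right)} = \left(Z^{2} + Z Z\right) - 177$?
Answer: $-44$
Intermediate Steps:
$s{\left(j \right)} = 108 + j$ ($s{\left(j \right)} = j + 108 = 108 + j$)
$N{\left(Z \right)} = -177 + 2 Z^{2}$ ($N{\left(Z \right)} = \left(Z^{2} + Z^{2}\right) - 177 = 2 Z^{2} - 177 = -177 + 2 Z^{2}$)
$N{\left(9 \right)} + s{\left(-137 \right)} = \left(-177 + 2 \cdot 9^{2}\right) + \left(108 - 137\right) = \left(-177 + 2 \cdot 81\right) - 29 = \left(-177 + 162\right) - 29 = -15 - 29 = -44$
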